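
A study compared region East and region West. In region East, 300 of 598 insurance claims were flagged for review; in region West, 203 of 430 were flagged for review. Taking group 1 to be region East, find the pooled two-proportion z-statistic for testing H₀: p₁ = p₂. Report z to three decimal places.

p̂₁ = 300/598 = 0.50167, p̂₂ = 203/430 = 0.47209.
Pooled p̂ = (300+203)/(598+430) = 503/1028 = 0.48930.
SE = √[p̂(1−p̂)(1/n₁+1/n₂)] = √[0.48930·0.51070·(1/598+1/430)] ≈ 0.031607.
z = 0.02958/0.031607 = 0.936.

z = 0.936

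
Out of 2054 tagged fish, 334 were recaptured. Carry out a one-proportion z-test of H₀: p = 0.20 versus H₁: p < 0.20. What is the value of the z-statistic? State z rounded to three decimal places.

p̂ = 334/2054 = 0.16261.
SE₀ = √(0.20·0.80/2054) = 0.008826.
z = (0.16261 − 0.20)/0.008826 = -0.03739/0.008826 = -4.236.

z = -4.236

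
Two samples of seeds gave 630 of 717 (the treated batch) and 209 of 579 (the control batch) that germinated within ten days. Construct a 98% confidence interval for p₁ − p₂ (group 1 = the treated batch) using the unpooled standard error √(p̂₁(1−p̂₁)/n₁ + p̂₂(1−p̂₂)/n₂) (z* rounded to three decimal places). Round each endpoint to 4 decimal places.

p̂₁ = 630/717 = 0.87866, p̂₂ = 209/579 = 0.36097; p̂₁ − p̂₂ = 0.51769.
Unpooled SE = √(p̂₁(1−p̂₁)/n₁ + p̂₂(1−p̂₂)/n₂) = √(0.000148697 + 0.000398394) = 0.023390.
z* = 2.326 at the 98% level. Margin = 2.326·0.023390 = 0.05441.
So the interval runs from 0.4633 to 0.5721.

(0.4633, 0.5721)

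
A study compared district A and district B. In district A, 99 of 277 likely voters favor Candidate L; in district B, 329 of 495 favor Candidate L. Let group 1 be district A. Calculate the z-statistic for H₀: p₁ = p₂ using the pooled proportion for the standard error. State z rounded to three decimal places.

z = -8.238

p̂₁ = 99/277 = 0.35740, p̂₂ = 329/495 = 0.66465.
Pooled p̂ = (99+329)/(277+495) = 428/772 = 0.55440.
Pooled SE = √[0.2470402·0.00563031] ≈ 0.037295.
z = -0.30725/0.037295 = -8.238.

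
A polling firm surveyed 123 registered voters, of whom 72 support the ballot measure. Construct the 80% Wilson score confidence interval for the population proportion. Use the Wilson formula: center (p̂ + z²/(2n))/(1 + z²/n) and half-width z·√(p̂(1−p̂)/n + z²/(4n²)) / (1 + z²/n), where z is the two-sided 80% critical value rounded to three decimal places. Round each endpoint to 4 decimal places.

(0.5277, 0.6408)

p̂ = 72/123 = 0.58537; z = 1.282, so z² = 1.643524.
Denominator 1 + z²/n = 1 + 1.643524/123 = 1.013362.
Center = (0.58537 + 0.006681)/1.013362 = 0.58424.
Radicand: p̂(1−p̂)/n + z²/(4n²) = 0.001973274 + 0.000027159 = 0.002000433.
Half-width = 1.282·√0.002000433/1.013362 = 0.05658.
So the interval runs from 0.5277 to 0.6408.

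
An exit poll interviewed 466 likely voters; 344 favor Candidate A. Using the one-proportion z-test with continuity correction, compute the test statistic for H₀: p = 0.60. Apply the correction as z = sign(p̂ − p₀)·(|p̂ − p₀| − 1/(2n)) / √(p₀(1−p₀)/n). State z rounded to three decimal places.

z = 6.042

The sample proportion is 344/466 = 0.73820. p̂ − p₀ = 0.138197.
Continuity correction 1/(2n) = 1/932 = 0.001073.
Corrected numerator: |0.138197| − 0.001073 = 0.137124.
SE₀ = √(0.60·0.40/466) = 0.022694.
z = +0.137124/0.022694 = 6.042.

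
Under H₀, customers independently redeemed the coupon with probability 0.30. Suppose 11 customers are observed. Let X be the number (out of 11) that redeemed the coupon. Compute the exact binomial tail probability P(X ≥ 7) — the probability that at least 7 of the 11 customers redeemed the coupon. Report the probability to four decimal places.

X ~ Binomial(n=11, p=0.30).
P(X ≥ 7) = Σ_{j=7}^{11} C(11,j)·0.30^j·0.70^{11−j}.
= 0.017328 + 0.003713 + 0.000530 + 0.000045 + 0.000002 = 0.0216.

P = 0.0216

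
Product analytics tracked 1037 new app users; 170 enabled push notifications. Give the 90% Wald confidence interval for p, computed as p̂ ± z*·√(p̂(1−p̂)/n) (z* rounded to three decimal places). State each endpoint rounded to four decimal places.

(0.1450, 0.1828)

With x = 170 successes in n = 1037, p̂ = 0.16393.
SE(p̂) = √(0.16393·0.83607/1037) = 0.011497.
z* = 1.645 at the 90% level.
Margin of error: 1.645 × 0.011497 = 0.01891.
CI: 0.16393 ± 0.01891 = (0.1450, 0.1828).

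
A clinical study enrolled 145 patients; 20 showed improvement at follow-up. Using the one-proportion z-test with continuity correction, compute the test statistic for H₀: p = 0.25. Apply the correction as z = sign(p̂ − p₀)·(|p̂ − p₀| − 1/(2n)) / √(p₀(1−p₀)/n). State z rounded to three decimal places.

z = -3.021

The sample proportion is 20/145 = 0.13793. p̂ − p₀ = -0.112069.
1/(2n) = 0.003448.
Corrected numerator: |-0.112069| − 0.003448 = 0.108621.
Under H₀, SE = √(p₀(1−p₀)/n) = √(0.25·0.75/145) = √0.001293103 = 0.035960.
z = −0.108621/0.035960 = -3.021.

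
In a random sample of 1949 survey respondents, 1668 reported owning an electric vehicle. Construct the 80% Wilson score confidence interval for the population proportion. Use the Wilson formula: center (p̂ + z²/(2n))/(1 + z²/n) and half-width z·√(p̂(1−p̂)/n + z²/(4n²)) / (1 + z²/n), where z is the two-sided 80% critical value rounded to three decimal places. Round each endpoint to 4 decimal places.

(0.8453, 0.8657)

p̂ = 1668/1949 = 0.85582; z = 1.282, so z² = 1.643524.
Denominator 1 + z²/n = 1 + 1.643524/1949 = 1.000843.
Center = (0.85582 + 0.000422)/1.000843 = 0.85552.
Radicand: p̂(1−p̂)/n + z²/(4n²) = 0.000063309 + 0.000000108 = 0.000063417.
Half-width = z·√(radicand)/denom = 1.282·0.007964/1.000843 = 0.01020.
Interval: 0.85552 ± 0.01020 → (0.8453, 0.8657).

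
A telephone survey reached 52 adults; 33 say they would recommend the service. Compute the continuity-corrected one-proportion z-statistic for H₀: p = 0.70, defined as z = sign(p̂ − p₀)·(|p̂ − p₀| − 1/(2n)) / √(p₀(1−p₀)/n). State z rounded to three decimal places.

z = -0.878

With x = 33 successes in n = 52, p̂ = 0.63462. p̂ − p₀ = -0.065385.
1/(2n) = 0.009615.
Corrected numerator: |-0.065385| − 0.009615 = 0.055770.
Null standard error: √(0.70·0.30/52) = √0.004038462 = 0.063549.
z = −0.055770/0.063549 = -0.878.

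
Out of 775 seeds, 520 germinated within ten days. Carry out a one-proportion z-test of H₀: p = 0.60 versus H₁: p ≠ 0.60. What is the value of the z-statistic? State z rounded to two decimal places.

With x = 520 successes in n = 775, p̂ = 0.67097.
Null standard error: √(0.60·0.40/775) = √0.000309677 = 0.017598.
Test statistic: z = 0.07097/0.017598 = 4.03.

z = 4.03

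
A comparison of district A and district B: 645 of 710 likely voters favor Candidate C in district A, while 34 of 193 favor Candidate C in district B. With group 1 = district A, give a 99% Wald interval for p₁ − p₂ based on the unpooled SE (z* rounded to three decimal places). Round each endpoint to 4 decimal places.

(0.6563, 0.8082)

p̂₁ = 0.90845, p̂₂ = 0.17617, so the observed difference is 0.73228.
Unpooled SE = √(p̂₁(1−p̂₁)/n₁ + p̂₂(1−p̂₂)/n₂) = √(0.000117138 + 0.000751976) = 0.029481.
For 99% confidence, z* = 2.576. Margin of error = 0.07594.
So the interval runs from 0.6563 to 0.8082.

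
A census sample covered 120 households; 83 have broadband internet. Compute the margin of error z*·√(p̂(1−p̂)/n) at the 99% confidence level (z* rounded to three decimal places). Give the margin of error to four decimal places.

ME = 0.1086

p̂ = 83/120 = 0.69167.
Standard error of p̂: √(0.213264/120) = √0.001777199 = 0.042157.
The 99% critical value is z* = 2.576.
ME = 2.576·0.042157 = 0.1086.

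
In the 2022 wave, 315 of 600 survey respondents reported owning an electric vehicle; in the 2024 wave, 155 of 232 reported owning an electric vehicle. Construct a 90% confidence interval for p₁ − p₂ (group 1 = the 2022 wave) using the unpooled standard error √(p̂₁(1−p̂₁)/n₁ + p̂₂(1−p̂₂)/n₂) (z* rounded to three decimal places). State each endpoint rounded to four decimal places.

p̂₁ = 0.52500, p̂₂ = 0.66810, so the observed difference is -0.14310.
Unpooled SE = √(p̂₁(1−p̂₁)/n₁ + p̂₂(1−p̂₂)/n₂) = √(0.000415625 + 0.000955781) = 0.037033.
For 90% confidence, z* = 1.645. Margin of error = 0.06092.
CI: -0.14310 ± 0.06092 = (-0.2040, -0.0822).

(-0.2040, -0.0822)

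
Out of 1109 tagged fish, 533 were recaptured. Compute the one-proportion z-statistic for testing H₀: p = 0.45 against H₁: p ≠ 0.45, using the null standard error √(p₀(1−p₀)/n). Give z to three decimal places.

z = 2.049

The sample proportion is 533/1109 = 0.48061.
SE₀ = √(0.45·0.55/1109) = 0.014939.
Test statistic: z = 0.03061/0.014939 = 2.049.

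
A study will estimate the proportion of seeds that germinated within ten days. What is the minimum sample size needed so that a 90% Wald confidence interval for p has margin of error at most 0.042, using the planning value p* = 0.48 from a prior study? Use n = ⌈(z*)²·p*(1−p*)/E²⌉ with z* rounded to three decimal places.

n = 383

For 90% confidence, z* = 1.645.
p*(1−p*) = 0.2496.
(z*)²·p*(1−p*)/E² = 2.706025·0.2496/0.001764 = 382.893.
Rounding up, n = 383.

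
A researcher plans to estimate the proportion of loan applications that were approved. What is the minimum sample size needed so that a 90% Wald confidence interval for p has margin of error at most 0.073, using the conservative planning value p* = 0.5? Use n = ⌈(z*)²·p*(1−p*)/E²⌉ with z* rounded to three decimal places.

n = 127

For 90% confidence, z* = 1.645.
p*(1−p*) = 0.50·0.50 = 0.2500.
Required n before rounding: 2.706025 × 0.2500 / 0.073² = 126.948.
Rounding up, n = 127.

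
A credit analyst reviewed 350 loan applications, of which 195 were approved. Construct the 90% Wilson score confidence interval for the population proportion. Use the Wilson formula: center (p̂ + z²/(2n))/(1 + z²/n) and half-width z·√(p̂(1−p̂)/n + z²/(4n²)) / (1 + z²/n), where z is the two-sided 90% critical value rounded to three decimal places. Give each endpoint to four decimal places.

(0.5132, 0.6002)

Here p̂ = 195/350 = 0.55714 and z = 1.645 (z² = 2.706025).
1 + z²/n = 1.007732.
Center = (0.55714 + 0.003866)/1.007732 = 0.55670.
Radicand: p̂(1−p̂)/n + z²/(4n²) = 0.000704956 + 0.000005523 = 0.000710479.
Half-width = z·√(radicand)/denom = 1.645·0.026655/1.007732 = 0.04351.
So the interval runs from 0.5132 to 0.6002.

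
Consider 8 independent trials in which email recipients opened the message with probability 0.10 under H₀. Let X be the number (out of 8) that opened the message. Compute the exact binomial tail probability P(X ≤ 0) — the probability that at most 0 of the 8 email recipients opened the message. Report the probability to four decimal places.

X is binomial with n = 8 and p = 0.10.
P(X ≤ 0) = C(8,0)·0.10^0·0.90^8.
= 0.430467 = 0.4305.

P = 0.4305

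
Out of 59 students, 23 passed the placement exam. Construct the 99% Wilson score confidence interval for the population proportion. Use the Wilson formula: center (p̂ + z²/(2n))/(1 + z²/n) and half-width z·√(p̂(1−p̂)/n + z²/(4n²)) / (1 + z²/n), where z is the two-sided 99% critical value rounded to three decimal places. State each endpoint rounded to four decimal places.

(0.2455, 0.5564)

p̂ = 23/59 = 0.38983; z = 2.576, so z² = 6.635776.
1 + z²/n = 1.112471.
Center = (0.38983 + 0.056235)/1.112471 = 0.40097.
Radicand: p̂(1−p̂)/n + z²/(4n²) = 0.004031571 + 0.000476571 = 0.004508142.
Half-width = z·√(radicand)/denom = 2.576·0.067143/1.112471 = 0.15547.
CI: 0.40097 ± 0.15547 = (0.2455, 0.5564).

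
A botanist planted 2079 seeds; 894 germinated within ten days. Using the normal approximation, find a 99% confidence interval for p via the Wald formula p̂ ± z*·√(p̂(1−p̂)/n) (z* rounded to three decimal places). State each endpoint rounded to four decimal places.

(0.4020, 0.4580)

p̂ = 894/2079 = 0.43001.
SE = √(p̂(1−p̂)/n) = √(0.245102/2079) = 0.010858.
For 99% confidence, z* = 2.576.
Margin = 2.576·0.010858 = 0.02797.
Interval: 0.43001 ± 0.02797 → (0.4020, 0.4580).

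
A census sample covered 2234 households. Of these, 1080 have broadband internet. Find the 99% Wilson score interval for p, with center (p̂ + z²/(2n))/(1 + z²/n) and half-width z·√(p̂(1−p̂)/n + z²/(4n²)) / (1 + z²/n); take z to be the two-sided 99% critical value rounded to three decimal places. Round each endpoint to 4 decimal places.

(0.4563, 0.5107)

p̂ = 1080/2234 = 0.48344; z = 2.576, so z² = 6.635776.
Denominator 1 + z²/n = 1 + 6.635776/2234 = 1.002970.
Adjusted center: (0.48344 + z²/(2n))/1.002970 = 0.48349.
Radicand: p̂(1−p̂)/n + z²/(4n²) = 0.000111784 + 0.000000332 = 0.000112116.
Half-width = 2.576·√0.000112116/1.002970 = 0.02720.
Interval: 0.48349 ± 0.02720 → (0.4563, 0.5107).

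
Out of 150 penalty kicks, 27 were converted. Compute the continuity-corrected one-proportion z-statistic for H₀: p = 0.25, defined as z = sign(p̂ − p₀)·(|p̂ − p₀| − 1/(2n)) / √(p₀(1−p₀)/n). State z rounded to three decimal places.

z = -1.886

With x = 27 successes in n = 150, p̂ = 0.18000. p̂ − p₀ = -0.070000.
Continuity correction 1/(2n) = 1/300 = 0.003333.
Corrected numerator: |-0.070000| − 0.003333 = 0.066667.
Under H₀, SE = √(p₀(1−p₀)/n) = √(0.25·0.75/150) = √0.001250000 = 0.035355.
z = (−)0.066667/0.035355 = -1.886.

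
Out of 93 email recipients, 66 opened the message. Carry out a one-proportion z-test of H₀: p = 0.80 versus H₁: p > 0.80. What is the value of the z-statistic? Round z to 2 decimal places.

z = -2.18

With x = 66 successes in n = 93, p̂ = 0.70968.
Null standard error: √(0.80·0.20/93) = √0.001720430 = 0.041478.
Test statistic: z = -0.09032/0.041478 = -2.18.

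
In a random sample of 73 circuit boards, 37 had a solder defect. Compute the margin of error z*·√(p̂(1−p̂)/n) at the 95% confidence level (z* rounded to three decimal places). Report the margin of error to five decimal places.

Sample proportion p̂ = 37/73 = 0.50685.
SE(p̂) = √(0.50685·0.49315/73) = 0.058515.
The 95% critical value is z* = 1.960.
ME = 1.960·0.058515 = 0.11469.

ME = 0.11469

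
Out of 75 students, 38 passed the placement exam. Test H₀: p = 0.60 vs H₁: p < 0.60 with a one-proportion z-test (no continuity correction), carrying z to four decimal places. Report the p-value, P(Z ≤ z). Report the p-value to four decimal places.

The sample proportion is 38/75 = 0.50667.
Under H₀, SE = √(p₀(1−p₀)/n) = √(0.60·0.40/75) = √0.003200000 = 0.056569.
Test statistic (full precision, shown to 4 dp): z = (38/75 − 0.60)/SE₀ ≈ -1.6499.
p-value = P(Z ≤ z) with z = -1.6499 → 0.0495.

p-value = 0.0495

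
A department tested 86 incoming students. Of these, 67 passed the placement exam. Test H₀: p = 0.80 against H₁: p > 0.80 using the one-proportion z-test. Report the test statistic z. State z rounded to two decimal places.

z = -0.49

The sample proportion is 67/86 = 0.77907.
SE₀ = √(0.80·0.20/86) = 0.043133.
Test statistic: z = -0.02093/0.043133 = -0.49.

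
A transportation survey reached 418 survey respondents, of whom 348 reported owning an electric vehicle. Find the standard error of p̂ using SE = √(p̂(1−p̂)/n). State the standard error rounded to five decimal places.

Sample proportion p̂ = 348/418 = 0.83254.
p̂(1−p̂) = 0.139417.
SE = √(0.139417/418) = 0.01826.

SE = 0.01826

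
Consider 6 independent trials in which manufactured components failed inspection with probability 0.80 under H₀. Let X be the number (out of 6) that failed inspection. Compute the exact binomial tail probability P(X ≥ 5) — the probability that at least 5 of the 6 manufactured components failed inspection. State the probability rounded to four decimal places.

P = 0.6554

X is binomial with n = 6 and p = 0.80.
P(X ≥ 5) = C(6,5)·0.80^5·0.20^1 + C(6,6)·0.80^6·0.20^0.
= 0.393216 + 0.262144 = 0.6554.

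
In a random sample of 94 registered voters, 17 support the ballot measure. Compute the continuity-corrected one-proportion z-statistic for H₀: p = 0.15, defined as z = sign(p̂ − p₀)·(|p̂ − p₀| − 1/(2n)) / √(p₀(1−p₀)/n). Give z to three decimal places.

p̂ = 17/94 = 0.18085. p̂ − p₀ = 0.030851.
Continuity correction 1/(2n) = 1/188 = 0.005319.
Corrected numerator: |0.030851| − 0.005319 = 0.025532.
Null standard error: √(0.15·0.85/94) = √0.001356383 = 0.036829.
z = (+)0.025532/0.036829 = 0.693.

z = 0.693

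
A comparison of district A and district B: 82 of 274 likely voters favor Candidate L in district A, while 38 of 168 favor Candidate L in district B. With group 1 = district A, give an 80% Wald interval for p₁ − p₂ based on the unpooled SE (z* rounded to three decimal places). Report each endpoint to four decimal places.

p̂₁ = 82/274 = 0.29927, p̂₂ = 38/168 = 0.22619; p̂₁ − p̂₂ = 0.07308.
Unpooled SE = √(p̂₁(1−p̂₁)/n₁ + p̂₂(1−p̂₂)/n₂) = √(0.000765356 + 0.001041835) = 0.042511.
For 80% confidence, z* = 1.282. Margin of error = 0.05450.
So the interval runs from 0.0186 to 0.1276.

(0.0186, 0.1276)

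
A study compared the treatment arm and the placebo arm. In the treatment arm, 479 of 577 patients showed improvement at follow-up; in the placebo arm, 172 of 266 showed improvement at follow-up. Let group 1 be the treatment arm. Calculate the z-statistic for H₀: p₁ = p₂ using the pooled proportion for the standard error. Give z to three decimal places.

p̂₁ = 479/577 = 0.83016, p̂₂ = 172/266 = 0.64662.
Pooling: p̂ = 651/843 = 0.77224.
Pooled SE = √[0.1758843·0.00549250] ≈ 0.031081.
z = 0.18354/0.031081 = 5.905.

z = 5.905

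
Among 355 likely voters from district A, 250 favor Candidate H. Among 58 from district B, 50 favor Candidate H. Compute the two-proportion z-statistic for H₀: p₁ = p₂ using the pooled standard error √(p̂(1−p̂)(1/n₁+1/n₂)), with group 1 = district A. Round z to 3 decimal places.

z = -2.500

Sample proportions: p̂₁ = 250/355 = 0.70423 and p̂₂ = 50/58 = 0.86207.
Pooling: p̂ = 300/413 = 0.72639.
Pooled SE = √[0.1987465·0.02005828] ≈ 0.063139.
z = -0.15784/0.063139 = -2.500.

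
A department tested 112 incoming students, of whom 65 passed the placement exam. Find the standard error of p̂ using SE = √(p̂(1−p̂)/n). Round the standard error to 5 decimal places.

SE = 0.04663

p̂ = 65/112 = 0.58036.
p̂(1−p̂) = 0.58036·0.41964 = 0.243542.
SE = √(0.243542/112) = √0.002174482 = 0.04663.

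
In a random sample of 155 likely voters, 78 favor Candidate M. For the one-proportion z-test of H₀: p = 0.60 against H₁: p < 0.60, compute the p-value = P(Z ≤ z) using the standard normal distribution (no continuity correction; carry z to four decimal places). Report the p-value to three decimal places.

p-value = 0.007

Sample proportion p̂ = 78/155 = 0.50323.
SE₀ = √(0.60·0.40/155) = 0.039350.
Test statistic (full precision, shown to 4 dp): z = (78/155 − 0.60)/SE₀ ≈ -2.4593.
p-value = P(Z ≤ z) with z = -2.4593 → 0.007.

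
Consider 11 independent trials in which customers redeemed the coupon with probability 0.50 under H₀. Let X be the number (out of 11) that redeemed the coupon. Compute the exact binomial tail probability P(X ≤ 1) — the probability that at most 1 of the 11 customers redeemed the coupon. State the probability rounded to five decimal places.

X is binomial with n = 11 and p = 0.50.
P(X ≤ 1) = C(11,0)·0.50^0·0.50^11 + C(11,1)·0.50^1·0.50^10.
= 0.000488 + 0.005371 = 0.00586.

P = 0.00586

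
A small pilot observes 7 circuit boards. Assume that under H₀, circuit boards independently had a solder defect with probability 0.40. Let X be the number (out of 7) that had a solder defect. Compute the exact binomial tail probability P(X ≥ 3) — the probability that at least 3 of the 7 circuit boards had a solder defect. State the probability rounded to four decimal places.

X ~ Binomial(n=7, p=0.40).
P(X ≥ 3) = Σ_{j=3}^{7} C(7,j)·0.40^j·0.60^{7−j}.
= 0.290304 + 0.193536 + 0.077414 + 0.017203 + 0.001638 = 0.5801.

P = 0.5801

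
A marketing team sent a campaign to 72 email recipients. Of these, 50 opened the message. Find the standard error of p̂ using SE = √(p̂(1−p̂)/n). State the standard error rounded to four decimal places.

Sample proportion p̂ = 50/72 = 0.69444.
p̂(1−p̂) = 0.212193.
SE = √(0.212193/72) = 0.0543.

SE = 0.0543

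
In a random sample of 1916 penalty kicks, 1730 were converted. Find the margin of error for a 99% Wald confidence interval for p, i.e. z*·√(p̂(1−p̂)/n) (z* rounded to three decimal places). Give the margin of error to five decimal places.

ME = 0.01742

The sample proportion is 1730/1916 = 0.90292.
SE = √(p̂(1−p̂)/n) = √(0.087653/1916) = 0.006764.
For 99% confidence, z* = 2.576.
Margin of error = z*·SE = 2.576 × 0.006764 = 0.01742.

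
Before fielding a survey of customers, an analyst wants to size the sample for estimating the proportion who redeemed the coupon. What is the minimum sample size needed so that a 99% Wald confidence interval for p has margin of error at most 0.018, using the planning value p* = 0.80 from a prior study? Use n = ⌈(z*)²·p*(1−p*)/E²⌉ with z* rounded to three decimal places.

The 99% critical value is z* = 2.576.
p*(1−p*) = 0.1600.
(z*)²·p*(1−p*)/E² = 6.635776·0.1600/0.000324 = 3276.926.
Rounding up, n = 3277.

n = 3277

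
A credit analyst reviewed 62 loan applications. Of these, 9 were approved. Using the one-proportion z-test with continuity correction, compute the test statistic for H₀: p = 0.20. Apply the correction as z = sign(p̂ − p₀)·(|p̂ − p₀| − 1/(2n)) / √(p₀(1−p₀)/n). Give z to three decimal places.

z = -0.921

p̂ = 9/62 = 0.14516. p̂ − p₀ = -0.054839.
1/(2n) = 0.008065.
Corrected numerator: |-0.054839| − 0.008065 = 0.046774.
Null standard error: √(0.20·0.80/62) = √0.002580645 = 0.050800.
z = −0.046774/0.050800 = -0.921.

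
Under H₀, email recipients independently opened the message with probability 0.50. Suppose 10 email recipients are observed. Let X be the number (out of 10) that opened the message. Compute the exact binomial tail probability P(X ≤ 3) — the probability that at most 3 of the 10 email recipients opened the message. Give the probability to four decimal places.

X is binomial with n = 10 and p = 0.50.
P(X ≤ 3) = C(10,0)·0.50^0·0.50^10 + C(10,1)·0.50^1·0.50^9 + C(10,2)·0.50^2·0.50^8 + C(10,3)·0.50^3·0.50^7.
= 0.000977 + 0.009766 + 0.043945 + 0.117188 = 0.1719.

P = 0.1719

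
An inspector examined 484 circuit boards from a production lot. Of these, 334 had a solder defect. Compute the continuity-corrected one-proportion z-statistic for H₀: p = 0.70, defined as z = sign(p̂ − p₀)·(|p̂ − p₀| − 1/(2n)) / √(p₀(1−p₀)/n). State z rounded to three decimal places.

The sample proportion is 334/484 = 0.69008. p̂ − p₀ = -0.009917.
1/(2n) = 0.001033.
Corrected numerator: |-0.009917| − 0.001033 = 0.008884.
SE₀ = √(0.70·0.30/484) = 0.020830.
z = (−)0.008884/0.020830 = -0.427.

z = -0.427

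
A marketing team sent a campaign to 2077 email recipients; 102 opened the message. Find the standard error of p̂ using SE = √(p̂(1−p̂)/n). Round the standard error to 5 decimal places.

SE = 0.00474

p̂ = 102/2077 = 0.04911.
p̂(1−p̂) = 0.04911·0.95089 = 0.046698.
SE = √(0.046698/2077) = √0.000022483 = 0.00474.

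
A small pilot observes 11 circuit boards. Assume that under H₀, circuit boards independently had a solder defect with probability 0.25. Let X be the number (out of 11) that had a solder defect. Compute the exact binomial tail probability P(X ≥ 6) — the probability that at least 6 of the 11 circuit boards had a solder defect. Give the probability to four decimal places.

X is binomial with n = 11 and p = 0.25.
P(X ≥ 6) = Σ_{j=6}^{11} C(11,j)·0.25^j·0.75^{11−j}.
= 0.026766 + 0.006373 + 0.001062 + 0.000118 + 0.000008 + 0.000000 = 0.0343.

P = 0.0343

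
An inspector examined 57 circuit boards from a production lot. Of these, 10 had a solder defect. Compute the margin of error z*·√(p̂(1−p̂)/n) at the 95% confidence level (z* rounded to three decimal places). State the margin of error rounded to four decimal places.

ME = 0.0987

Sample proportion p̂ = 10/57 = 0.17544.
SE(p̂) = √(0.17544·0.82456/57) = 0.050378.
z* = 1.960 at the 95% level.
Margin of error = z*·SE = 1.960 × 0.050378 = 0.0987.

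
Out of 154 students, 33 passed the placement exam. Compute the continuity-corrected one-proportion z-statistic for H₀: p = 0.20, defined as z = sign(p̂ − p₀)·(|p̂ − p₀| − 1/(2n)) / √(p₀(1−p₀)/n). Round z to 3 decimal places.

z = 0.342

The sample proportion is 33/154 = 0.21429. p̂ − p₀ = 0.014286.
1/(2n) = 0.003247.
Corrected numerator: |0.014286| − 0.003247 = 0.011039.
Under H₀, SE = √(p₀(1−p₀)/n) = √(0.20·0.80/154) = √0.001038961 = 0.032233.
z = +0.011039/0.032233 = 0.342.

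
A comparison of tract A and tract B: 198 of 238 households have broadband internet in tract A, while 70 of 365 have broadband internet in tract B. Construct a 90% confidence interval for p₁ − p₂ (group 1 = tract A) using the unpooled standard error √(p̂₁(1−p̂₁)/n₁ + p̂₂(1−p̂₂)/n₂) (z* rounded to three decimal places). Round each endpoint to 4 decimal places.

(0.5878, 0.6925)

p̂₁ = 198/238 = 0.83193, p̂₂ = 70/365 = 0.19178; p̂₁ − p̂₂ = 0.64015.
SE = √(0.000587482 + 0.000424660) = √0.001012142 = 0.031814.
The 90% critical value is z* = 1.645. Margin of error = 0.05233.
CI: 0.64015 ± 0.05233 = (0.5878, 0.6925).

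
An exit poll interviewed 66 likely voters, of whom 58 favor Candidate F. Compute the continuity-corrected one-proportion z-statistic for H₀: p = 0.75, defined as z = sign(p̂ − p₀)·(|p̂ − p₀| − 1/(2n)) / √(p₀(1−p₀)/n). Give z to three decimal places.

z = 2.274

Sample proportion p̂ = 58/66 = 0.87879. p̂ − p₀ = 0.128788.
1/(2n) = 0.007576.
Corrected numerator: |0.128788| − 0.007576 = 0.121212.
Under H₀, SE = √(p₀(1−p₀)/n) = √(0.75·0.25/66) = √0.002840909 = 0.053300.
z = +0.121212/0.053300 = 2.274.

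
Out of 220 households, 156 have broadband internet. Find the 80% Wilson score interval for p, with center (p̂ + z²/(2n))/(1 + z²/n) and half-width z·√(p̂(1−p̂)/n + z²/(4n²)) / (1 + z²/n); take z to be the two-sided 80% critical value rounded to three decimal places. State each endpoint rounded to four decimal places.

p̂ = 156/220 = 0.70909; z = 1.282, so z² = 1.643524.
Denominator 1 + z²/n = 1 + 1.643524/220 = 1.007471.
Center = (0.70909 + 0.003735)/1.007471 = 0.70754.
Radicand: p̂(1−p̂)/n + z²/(4n²) = 0.000937641 + 0.000008489 = 0.000946130.
Half-width = z·√(radicand)/denom = 1.282·0.030759/1.007471 = 0.03914.
So the interval runs from 0.6684 to 0.7467.

(0.6684, 0.7467)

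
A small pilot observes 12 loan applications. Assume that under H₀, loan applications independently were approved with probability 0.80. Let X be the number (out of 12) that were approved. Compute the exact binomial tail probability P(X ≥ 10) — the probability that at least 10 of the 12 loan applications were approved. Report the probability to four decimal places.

P = 0.5583

X ~ Binomial(n=12, p=0.80).
P(X ≥ 10) = C(12,10)·0.80^10·0.20^2 + C(12,11)·0.80^11·0.20^1 + C(12,12)·0.80^12·0.20^0.
= 0.283468 + 0.206158 + 0.068719 = 0.5583.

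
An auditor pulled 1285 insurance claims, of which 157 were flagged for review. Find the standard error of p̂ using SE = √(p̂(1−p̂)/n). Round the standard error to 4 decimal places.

SE = 0.0091

The sample proportion is 157/1285 = 0.12218.
p̂(1−p̂) = 0.12218·0.87782 = 0.107252.
SE = √(0.107252/1285) = √0.000083465 = 0.0091.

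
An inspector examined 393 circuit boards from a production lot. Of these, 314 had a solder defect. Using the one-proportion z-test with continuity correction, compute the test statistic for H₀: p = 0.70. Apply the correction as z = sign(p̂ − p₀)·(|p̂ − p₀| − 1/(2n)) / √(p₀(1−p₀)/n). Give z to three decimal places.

p̂ = 314/393 = 0.79898. p̂ − p₀ = 0.098982.
1/(2n) = 0.001272.
Corrected numerator: |0.098982| − 0.001272 = 0.097710.
Under H₀, SE = √(p₀(1−p₀)/n) = √(0.70·0.30/393) = √0.000534351 = 0.023116.
z = (+)0.097710/0.023116 = 4.227.

z = 4.227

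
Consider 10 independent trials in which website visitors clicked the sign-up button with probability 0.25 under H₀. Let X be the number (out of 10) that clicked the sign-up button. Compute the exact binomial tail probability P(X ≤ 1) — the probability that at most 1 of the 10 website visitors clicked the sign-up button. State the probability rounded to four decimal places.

X ~ Binomial(n=10, p=0.25).
P(X ≤ 1) = C(10,0)·0.25^0·0.75^10 + C(10,1)·0.25^1·0.75^9.
= 0.056314 + 0.187712 = 0.2440.

P = 0.2440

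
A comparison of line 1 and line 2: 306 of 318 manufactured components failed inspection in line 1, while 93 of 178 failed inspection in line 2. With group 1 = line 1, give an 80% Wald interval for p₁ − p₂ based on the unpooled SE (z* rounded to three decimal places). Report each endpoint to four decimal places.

p̂₁ = 306/318 = 0.96226, p̂₂ = 93/178 = 0.52247; p̂₁ − p̂₂ = 0.43979.
Unpooled SE = √(p̂₁(1−p̂₁)/n₁ + p̂₂(1−p̂₂)/n₂) = √(0.000114188 + 0.001401657) = 0.038934.
For 80% confidence, z* = 1.282. Margin = 1.282·0.038934 = 0.04991.
So the interval runs from 0.3899 to 0.4897.

(0.3899, 0.4897)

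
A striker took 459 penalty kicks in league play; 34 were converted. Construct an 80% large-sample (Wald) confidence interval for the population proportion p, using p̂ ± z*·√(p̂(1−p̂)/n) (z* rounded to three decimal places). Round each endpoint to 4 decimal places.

The sample proportion is 34/459 = 0.07407.
SE = √(p̂(1−p̂)/n) = √(0.068587/459) = 0.012224.
For 80% confidence, z* = 1.282.
Margin of error: 1.282 × 0.012224 = 0.01567.
So the interval runs from 0.0584 to 0.0897.

(0.0584, 0.0897)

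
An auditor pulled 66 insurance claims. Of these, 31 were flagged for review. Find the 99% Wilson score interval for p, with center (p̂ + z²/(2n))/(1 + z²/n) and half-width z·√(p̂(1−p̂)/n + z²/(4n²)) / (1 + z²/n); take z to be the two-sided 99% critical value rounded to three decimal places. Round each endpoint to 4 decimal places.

p̂ = 31/66 = 0.46970; z = 2.576, so z² = 6.635776.
1 + z²/n = 1.100542.
Adjusted center: (0.46970 + z²/(2n))/1.100542 = 0.47247.
Radicand: p̂(1−p̂)/n + z²/(4n²) = 0.003773966 + 0.000380841 = 0.004154807.
Half-width = z·√(radicand)/denom = 2.576·0.064458/1.100542 = 0.15087.
Interval: 0.47247 ± 0.15087 → (0.3216, 0.6233).

(0.3216, 0.6233)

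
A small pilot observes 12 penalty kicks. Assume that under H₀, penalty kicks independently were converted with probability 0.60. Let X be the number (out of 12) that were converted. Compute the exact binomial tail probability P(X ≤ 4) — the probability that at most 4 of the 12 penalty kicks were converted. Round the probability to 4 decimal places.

P = 0.0573

X is binomial with n = 12 and p = 0.60.
P(X ≤ 4) = Σ_{j=0}^{4} C(12,j)·0.60^j·0.40^{12−j}.
= 0.000017 + 0.000302 + 0.002491 + 0.012457 + 0.042043 = 0.0573.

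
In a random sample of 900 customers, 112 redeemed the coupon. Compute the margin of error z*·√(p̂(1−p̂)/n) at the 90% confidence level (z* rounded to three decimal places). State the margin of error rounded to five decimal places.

ME = 0.01810

The sample proportion is 112/900 = 0.12444.
SE = √(p̂(1−p̂)/n) = √(0.108958/900) = 0.011003.
The 90% critical value is z* = 1.645.
So ME = 0.01810.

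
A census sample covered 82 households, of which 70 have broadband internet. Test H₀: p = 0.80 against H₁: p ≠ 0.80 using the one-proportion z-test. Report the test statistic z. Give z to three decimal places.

The sample proportion is 70/82 = 0.85366.
SE₀ = √(0.80·0.20/82) = 0.044173.
Test statistic: z = 0.05366/0.044173 = 1.215.

z = 1.215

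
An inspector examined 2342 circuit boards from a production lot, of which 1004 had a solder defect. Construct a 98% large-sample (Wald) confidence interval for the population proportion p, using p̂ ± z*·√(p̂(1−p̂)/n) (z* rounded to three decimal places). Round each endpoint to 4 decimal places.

p̂ = 1004/2342 = 0.42869.
SE(p̂) = √(0.42869·0.57131/2342) = 0.010226.
z* = 2.326 at the 98% level.
Margin = 2.326·0.010226 = 0.02379.
CI: 0.42869 ± 0.02379 = (0.4049, 0.4525).

(0.4049, 0.4525)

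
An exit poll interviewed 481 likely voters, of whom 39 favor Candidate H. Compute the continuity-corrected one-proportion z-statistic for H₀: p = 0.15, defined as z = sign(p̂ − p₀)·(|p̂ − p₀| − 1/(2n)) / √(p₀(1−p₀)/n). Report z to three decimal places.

p̂ = 39/481 = 0.08108. p̂ − p₀ = -0.068919.
1/(2n) = 0.001040.
Corrected numerator: |-0.068919| − 0.001040 = 0.067879.
Null standard error: √(0.15·0.85/481) = √0.000265073 = 0.016281.
z = (−)0.067879/0.016281 = -4.169.

z = -4.169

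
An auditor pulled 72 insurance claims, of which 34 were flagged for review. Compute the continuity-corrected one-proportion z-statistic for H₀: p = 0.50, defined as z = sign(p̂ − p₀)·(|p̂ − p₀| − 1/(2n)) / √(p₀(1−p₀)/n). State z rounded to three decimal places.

z = -0.354

With x = 34 successes in n = 72, p̂ = 0.47222. p̂ − p₀ = -0.027778.
Continuity correction 1/(2n) = 1/144 = 0.006944.
Corrected numerator: |-0.027778| − 0.006944 = 0.020834.
Null standard error: √(0.50·0.50/72) = √0.003472222 = 0.058926.
z = −0.020834/0.058926 = -0.354.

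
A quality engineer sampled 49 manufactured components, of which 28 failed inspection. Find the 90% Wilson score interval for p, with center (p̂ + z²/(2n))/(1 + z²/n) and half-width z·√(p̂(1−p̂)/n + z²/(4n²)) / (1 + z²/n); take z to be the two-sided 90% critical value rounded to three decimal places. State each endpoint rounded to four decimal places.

Here p̂ = 28/49 = 0.57143 and z = 1.645 (z² = 2.706025).
1 + z²/n = 1.055225.
Center = (0.57143 + 0.027612)/1.055225 = 0.56769.
Radicand: p̂(1−p̂)/n + z²/(4n²) = 0.004997918 + 0.000281760 = 0.005279678.
Half-width = z·√(radicand)/denom = 1.645·0.072661/1.055225 = 0.11327.
Interval: 0.56769 ± 0.11327 → (0.4544, 0.6810).

(0.4544, 0.6810)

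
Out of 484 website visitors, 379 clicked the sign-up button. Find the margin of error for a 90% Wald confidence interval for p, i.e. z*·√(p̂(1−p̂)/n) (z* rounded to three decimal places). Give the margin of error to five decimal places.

The sample proportion is 379/484 = 0.78306.
Standard error of p̂: √(0.169878/484) = √0.000350988 = 0.018735.
For 90% confidence, z* = 1.645.
Margin of error = z*·SE = 1.645 × 0.018735 = 0.03082.

ME = 0.03082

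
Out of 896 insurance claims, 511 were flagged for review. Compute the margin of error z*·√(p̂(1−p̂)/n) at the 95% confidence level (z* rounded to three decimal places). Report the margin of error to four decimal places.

The sample proportion is 511/896 = 0.57031.
SE(p̂) = √(0.57031·0.42969/896) = 0.016538.
The 95% critical value is z* = 1.960.
Margin of error = z*·SE = 1.960 × 0.016538 = 0.0324.

ME = 0.0324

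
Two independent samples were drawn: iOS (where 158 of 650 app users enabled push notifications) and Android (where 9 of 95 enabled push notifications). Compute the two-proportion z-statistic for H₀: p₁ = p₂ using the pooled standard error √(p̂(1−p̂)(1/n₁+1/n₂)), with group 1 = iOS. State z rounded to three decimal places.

p̂₁ = 158/650 = 0.24308, p̂₂ = 9/95 = 0.09474.
Pooling: p̂ = 167/745 = 0.22416.
Pooled SE = √[0.1739129·0.01206478] ≈ 0.045806.
z = 0.14834/0.045806 = 3.238.

z = 3.238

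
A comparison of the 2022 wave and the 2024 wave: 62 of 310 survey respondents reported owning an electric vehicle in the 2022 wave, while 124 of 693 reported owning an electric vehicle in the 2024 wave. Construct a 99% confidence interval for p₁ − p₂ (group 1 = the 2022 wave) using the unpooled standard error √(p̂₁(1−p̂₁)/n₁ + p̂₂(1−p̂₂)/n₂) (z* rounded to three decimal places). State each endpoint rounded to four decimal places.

(-0.0484, 0.0906)

p̂₁ = 62/310 = 0.20000, p̂₂ = 124/693 = 0.17893; p̂₁ − p̂₂ = 0.02107.
Unpooled SE = √(p̂₁(1−p̂₁)/n₁ + p̂₂(1−p̂₂)/n₂) = √(0.000516129 + 0.000211999) = 0.026984.
For 99% confidence, z* = 2.576. Margin = 2.576·0.026984 = 0.06951.
CI: 0.02107 ± 0.06951 = (-0.0484, 0.0906).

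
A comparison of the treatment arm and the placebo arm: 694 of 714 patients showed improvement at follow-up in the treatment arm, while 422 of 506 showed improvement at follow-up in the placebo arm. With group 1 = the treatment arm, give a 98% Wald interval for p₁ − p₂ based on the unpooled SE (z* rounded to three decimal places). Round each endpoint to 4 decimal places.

(0.0969, 0.1791)

p̂₁ = 0.97199, p̂₂ = 0.83399, so the observed difference is 0.13800.
Unpooled SE = √(p̂₁(1−p̂₁)/n₁ + p̂₂(1−p̂₂)/n₂) = √(0.000038132 + 0.000273615) = 0.017656.
For 98% confidence, z* = 2.326. Margin = 2.326·0.017656 = 0.04107.
So the interval runs from 0.0969 to 0.1791.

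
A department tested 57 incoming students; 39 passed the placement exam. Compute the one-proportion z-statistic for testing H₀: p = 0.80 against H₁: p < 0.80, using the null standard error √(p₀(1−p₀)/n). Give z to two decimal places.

Sample proportion p̂ = 39/57 = 0.68421.
Under H₀, SE = √(p₀(1−p₀)/n) = √(0.80·0.20/57) = √0.002807018 = 0.052981.
z = (0.68421 − 0.80)/0.052981 = -0.11579/0.052981 = -2.19.

z = -2.19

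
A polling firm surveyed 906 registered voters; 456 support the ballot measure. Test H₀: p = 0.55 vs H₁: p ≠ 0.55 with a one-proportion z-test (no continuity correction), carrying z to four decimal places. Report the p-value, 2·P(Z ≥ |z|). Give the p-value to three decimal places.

p-value = 0.005

With x = 456 successes in n = 906, p̂ = 0.50331.
Null standard error: √(0.55·0.45/906) = √0.000273179 = 0.016528.
Test statistic (full precision, shown to 4 dp): z = (456/906 − 0.55)/SE₀ ≈ -2.8248.
p-value = 2·P(Z ≥ |z|) with z = -2.8248 → 0.005.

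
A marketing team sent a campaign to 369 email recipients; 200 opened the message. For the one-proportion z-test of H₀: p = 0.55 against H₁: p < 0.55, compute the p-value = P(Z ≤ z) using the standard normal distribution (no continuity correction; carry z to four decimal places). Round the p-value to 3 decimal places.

The sample proportion is 200/369 = 0.54201.
Under H₀, SE = √(p₀(1−p₀)/n) = √(0.55·0.45/369) = √0.000670732 = 0.025898.
z = (p̂ − p₀)/SE = (200/369 − 0.55)/0.025898 ≈ -0.3087.
p-value = P(Z ≤ z) with z = -0.3087 → 0.379.

p-value = 0.379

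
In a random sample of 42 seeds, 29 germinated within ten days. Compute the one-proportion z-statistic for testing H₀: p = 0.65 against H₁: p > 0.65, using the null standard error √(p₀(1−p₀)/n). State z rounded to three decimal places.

Sample proportion p̂ = 29/42 = 0.69048.
SE₀ = √(0.65·0.35/42) = 0.073598.
z = (0.69048 − 0.65)/0.073598 = 0.04048/0.073598 = 0.550.

z = 0.550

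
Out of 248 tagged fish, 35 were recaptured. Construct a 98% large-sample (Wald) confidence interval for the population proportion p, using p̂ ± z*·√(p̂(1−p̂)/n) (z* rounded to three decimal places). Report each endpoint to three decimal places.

With x = 35 successes in n = 248, p̂ = 0.14113.
SE(p̂) = √(0.14113·0.85887/248) = 0.022108.
z* = 2.326 at the 98% level.
Margin = 2.326·0.022108 = 0.05142.
So the interval runs from 0.090 to 0.193.

(0.090, 0.193)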